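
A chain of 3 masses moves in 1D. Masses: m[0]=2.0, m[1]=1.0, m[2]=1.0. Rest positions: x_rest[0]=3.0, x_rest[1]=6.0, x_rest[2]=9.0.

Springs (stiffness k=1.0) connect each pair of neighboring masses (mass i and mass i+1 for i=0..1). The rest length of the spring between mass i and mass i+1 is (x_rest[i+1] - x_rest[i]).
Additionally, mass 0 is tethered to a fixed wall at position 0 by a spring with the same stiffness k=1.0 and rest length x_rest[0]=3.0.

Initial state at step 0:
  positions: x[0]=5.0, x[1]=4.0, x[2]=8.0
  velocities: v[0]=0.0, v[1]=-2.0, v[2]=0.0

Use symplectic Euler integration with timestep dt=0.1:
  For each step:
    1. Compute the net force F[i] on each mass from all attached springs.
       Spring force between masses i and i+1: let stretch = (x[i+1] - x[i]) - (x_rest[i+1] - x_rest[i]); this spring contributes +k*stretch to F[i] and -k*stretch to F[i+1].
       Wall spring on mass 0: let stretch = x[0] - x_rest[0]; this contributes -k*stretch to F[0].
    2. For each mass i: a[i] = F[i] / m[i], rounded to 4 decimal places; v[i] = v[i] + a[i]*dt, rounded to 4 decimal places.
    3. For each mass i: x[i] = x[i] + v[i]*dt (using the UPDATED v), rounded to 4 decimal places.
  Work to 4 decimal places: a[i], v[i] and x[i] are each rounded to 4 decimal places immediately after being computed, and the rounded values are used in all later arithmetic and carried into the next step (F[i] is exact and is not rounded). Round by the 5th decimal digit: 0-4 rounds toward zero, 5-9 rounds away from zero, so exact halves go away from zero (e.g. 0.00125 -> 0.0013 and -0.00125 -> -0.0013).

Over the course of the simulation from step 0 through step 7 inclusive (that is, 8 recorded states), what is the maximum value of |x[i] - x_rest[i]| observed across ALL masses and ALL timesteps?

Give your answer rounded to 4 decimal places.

Step 0: x=[5.0000 4.0000 8.0000] v=[0.0000 -2.0000 0.0000]
Step 1: x=[4.9700 3.8500 7.9900] v=[-0.3000 -1.5000 -0.1000]
Step 2: x=[4.9096 3.7526 7.9686] v=[-0.6045 -0.9740 -0.2140]
Step 3: x=[4.8188 3.7089 7.9350] v=[-0.9078 -0.4367 -0.3356]
Step 4: x=[4.6984 3.7186 7.8892] v=[-1.2042 0.0969 -0.4582]
Step 5: x=[4.5496 3.7798 7.8317] v=[-1.4881 0.6119 -0.5753]
Step 6: x=[4.3742 3.8892 7.7637] v=[-1.7541 1.0941 -0.6805]
Step 7: x=[4.1745 4.0422 7.6869] v=[-1.9971 1.5301 -0.7680]
Max displacement = 2.2911

Answer: 2.2911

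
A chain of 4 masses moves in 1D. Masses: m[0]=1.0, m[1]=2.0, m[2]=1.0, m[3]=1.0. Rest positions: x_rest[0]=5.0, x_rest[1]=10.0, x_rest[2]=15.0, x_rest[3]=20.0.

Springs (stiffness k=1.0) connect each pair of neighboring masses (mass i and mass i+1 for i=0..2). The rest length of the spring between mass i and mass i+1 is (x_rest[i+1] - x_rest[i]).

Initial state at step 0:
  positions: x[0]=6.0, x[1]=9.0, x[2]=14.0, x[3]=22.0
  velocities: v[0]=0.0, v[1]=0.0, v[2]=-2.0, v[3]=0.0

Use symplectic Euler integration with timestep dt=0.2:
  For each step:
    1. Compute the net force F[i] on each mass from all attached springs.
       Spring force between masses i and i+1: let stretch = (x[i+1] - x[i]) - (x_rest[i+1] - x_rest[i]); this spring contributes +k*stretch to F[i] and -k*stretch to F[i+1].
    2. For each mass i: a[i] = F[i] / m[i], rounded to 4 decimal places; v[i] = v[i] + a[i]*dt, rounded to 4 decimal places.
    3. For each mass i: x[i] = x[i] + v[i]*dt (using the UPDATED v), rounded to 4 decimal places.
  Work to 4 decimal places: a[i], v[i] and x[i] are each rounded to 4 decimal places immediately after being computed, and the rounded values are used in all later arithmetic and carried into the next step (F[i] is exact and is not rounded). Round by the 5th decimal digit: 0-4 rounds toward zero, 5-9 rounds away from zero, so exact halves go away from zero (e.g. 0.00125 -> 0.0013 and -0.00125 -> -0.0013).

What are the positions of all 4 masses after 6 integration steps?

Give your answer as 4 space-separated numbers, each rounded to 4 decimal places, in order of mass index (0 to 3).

Step 0: x=[6.0000 9.0000 14.0000 22.0000] v=[0.0000 0.0000 -2.0000 0.0000]
Step 1: x=[5.9200 9.0400 13.7200 21.8800] v=[-0.4000 0.2000 -1.4000 -0.6000]
Step 2: x=[5.7648 9.1112 13.5792 21.6336] v=[-0.7760 0.3560 -0.7040 -1.2320]
Step 3: x=[5.5435 9.2048 13.5819 21.2650] v=[-1.1067 0.4682 0.0133 -1.8429]
Step 4: x=[5.2686 9.3128 13.7168 20.7891] v=[-1.3744 0.5398 0.6745 -2.3795]
Step 5: x=[4.9555 9.4280 13.9584 20.2303] v=[-1.5656 0.5758 1.2082 -2.7940]
Step 6: x=[4.6213 9.5443 14.2697 19.6206] v=[-1.6711 0.5816 1.5565 -3.0484]

Answer: 4.6213 9.5443 14.2697 19.6206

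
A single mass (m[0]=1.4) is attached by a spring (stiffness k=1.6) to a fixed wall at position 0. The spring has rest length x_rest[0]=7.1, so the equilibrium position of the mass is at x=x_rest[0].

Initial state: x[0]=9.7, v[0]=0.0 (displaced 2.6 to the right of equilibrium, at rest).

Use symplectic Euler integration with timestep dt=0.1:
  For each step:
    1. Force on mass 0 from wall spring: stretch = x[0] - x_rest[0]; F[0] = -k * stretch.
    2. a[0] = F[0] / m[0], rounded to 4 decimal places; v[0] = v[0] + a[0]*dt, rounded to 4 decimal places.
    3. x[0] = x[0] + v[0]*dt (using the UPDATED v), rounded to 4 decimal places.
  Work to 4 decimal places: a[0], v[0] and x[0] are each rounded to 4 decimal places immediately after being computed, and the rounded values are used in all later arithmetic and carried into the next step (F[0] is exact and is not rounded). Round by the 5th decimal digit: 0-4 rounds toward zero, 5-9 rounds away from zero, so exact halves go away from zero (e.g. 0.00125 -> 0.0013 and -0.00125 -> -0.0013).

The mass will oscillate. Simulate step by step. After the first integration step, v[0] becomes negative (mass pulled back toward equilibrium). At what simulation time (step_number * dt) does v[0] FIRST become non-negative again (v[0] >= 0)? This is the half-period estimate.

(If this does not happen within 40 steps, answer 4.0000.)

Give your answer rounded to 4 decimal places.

Answer: 3.0000

Derivation:
Step 0: x=[9.7000] v=[0.0000]
Step 1: x=[9.6703] v=[-0.2971]
Step 2: x=[9.6112] v=[-0.5909]
Step 3: x=[9.5234] v=[-0.8779]
Step 4: x=[9.4079] v=[-1.1549]
Step 5: x=[9.2660] v=[-1.4187]
Step 6: x=[9.0994] v=[-1.6662]
Step 7: x=[8.9099] v=[-1.8947]
Step 8: x=[8.6997] v=[-2.1016]
Step 9: x=[8.4713] v=[-2.2844]
Step 10: x=[8.2272] v=[-2.4411]
Step 11: x=[7.9702] v=[-2.5699]
Step 12: x=[7.7033] v=[-2.6694]
Step 13: x=[7.4295] v=[-2.7384]
Step 14: x=[7.1519] v=[-2.7761]
Step 15: x=[6.8737] v=[-2.7820]
Step 16: x=[6.5981] v=[-2.7561]
Step 17: x=[6.3282] v=[-2.6987]
Step 18: x=[6.0672] v=[-2.6105]
Step 19: x=[5.8180] v=[-2.4925]
Step 20: x=[5.5834] v=[-2.3460]
Step 21: x=[5.3661] v=[-2.1727]
Step 22: x=[5.1687] v=[-1.9745]
Step 23: x=[4.9933] v=[-1.7538]
Step 24: x=[4.8420] v=[-1.5130]
Step 25: x=[4.7165] v=[-1.2549]
Step 26: x=[4.6183] v=[-0.9825]
Step 27: x=[4.5484] v=[-0.6989]
Step 28: x=[4.5077] v=[-0.4073]
Step 29: x=[4.4966] v=[-0.1110]
Step 30: x=[4.5153] v=[0.1865]
First v>=0 after going negative at step 30, time=3.0000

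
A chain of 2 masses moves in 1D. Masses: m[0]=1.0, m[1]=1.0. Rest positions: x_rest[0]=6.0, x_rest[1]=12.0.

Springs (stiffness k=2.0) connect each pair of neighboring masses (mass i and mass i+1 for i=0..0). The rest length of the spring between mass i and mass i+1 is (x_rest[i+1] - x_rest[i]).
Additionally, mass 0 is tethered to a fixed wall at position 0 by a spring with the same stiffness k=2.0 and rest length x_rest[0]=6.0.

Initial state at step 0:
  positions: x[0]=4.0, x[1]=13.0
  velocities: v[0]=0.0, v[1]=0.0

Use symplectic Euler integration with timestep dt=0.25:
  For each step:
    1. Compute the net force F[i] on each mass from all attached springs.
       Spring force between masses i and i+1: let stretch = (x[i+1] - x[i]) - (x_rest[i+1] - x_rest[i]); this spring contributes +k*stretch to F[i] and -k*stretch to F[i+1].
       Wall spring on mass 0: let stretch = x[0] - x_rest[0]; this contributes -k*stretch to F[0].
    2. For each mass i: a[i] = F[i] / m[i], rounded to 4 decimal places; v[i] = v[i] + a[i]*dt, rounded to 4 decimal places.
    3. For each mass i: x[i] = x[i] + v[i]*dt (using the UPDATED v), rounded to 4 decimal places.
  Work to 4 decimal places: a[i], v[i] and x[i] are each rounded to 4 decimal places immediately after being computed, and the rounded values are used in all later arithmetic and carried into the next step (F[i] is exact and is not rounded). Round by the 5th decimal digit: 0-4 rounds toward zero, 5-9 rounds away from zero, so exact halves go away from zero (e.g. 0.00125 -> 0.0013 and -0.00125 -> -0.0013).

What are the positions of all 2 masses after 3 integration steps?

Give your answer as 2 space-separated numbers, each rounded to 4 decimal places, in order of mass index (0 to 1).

Answer: 6.8008 11.3340

Derivation:
Step 0: x=[4.0000 13.0000] v=[0.0000 0.0000]
Step 1: x=[4.6250 12.6250] v=[2.5000 -1.5000]
Step 2: x=[5.6719 12.0000] v=[4.1875 -2.5000]
Step 3: x=[6.8008 11.3340] v=[4.5156 -2.6641]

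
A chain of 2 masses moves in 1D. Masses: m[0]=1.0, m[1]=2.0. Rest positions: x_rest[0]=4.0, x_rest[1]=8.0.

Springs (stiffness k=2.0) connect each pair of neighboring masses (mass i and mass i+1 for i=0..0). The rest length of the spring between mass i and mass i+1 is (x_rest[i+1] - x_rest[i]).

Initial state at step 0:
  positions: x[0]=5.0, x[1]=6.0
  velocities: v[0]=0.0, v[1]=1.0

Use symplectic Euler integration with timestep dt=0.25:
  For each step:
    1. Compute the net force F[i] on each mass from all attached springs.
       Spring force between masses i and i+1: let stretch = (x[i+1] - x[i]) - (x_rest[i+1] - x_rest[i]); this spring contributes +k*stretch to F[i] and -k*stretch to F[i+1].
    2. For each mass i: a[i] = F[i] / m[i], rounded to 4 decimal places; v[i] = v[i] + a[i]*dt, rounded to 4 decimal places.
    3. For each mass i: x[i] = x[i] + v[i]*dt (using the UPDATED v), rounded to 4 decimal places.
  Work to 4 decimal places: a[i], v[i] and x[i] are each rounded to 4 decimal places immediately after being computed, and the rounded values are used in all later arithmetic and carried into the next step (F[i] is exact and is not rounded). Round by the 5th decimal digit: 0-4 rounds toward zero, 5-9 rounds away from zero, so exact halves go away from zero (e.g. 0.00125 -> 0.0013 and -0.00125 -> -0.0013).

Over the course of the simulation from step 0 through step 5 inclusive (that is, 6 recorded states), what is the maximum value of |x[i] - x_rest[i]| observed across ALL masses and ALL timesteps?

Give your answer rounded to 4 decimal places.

Answer: 2.0009

Derivation:
Step 0: x=[5.0000 6.0000] v=[0.0000 1.0000]
Step 1: x=[4.6250 6.4375] v=[-1.5000 1.7500]
Step 2: x=[3.9766 7.0117] v=[-2.5938 2.2969]
Step 3: x=[3.2075 7.6462] v=[-3.0763 2.5381]
Step 4: x=[2.4933 8.2533] v=[-2.8570 2.4284]
Step 5: x=[1.9991 8.7504] v=[-1.9770 1.9884]
Max displacement = 2.0009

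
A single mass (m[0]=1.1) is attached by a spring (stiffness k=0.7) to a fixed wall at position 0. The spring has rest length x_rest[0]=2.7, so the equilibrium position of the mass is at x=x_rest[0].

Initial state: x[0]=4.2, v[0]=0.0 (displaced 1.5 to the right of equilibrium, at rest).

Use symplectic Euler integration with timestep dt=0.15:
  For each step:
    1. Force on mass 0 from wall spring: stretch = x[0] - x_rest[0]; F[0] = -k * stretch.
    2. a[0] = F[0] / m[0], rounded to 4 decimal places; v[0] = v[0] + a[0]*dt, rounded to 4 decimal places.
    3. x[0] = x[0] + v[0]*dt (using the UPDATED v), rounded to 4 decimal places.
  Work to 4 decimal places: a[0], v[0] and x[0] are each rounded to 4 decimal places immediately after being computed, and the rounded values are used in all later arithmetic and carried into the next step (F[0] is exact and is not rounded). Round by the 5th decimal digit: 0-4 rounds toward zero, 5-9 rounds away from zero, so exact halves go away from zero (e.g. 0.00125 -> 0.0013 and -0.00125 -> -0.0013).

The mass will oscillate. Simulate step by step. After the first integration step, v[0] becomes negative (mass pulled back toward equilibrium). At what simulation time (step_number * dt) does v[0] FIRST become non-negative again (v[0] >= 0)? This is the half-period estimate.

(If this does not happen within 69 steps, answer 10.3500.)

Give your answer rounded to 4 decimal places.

Answer: 4.0500

Derivation:
Step 0: x=[4.2000] v=[0.0000]
Step 1: x=[4.1785] v=[-0.1432]
Step 2: x=[4.1359] v=[-0.2843]
Step 3: x=[4.0727] v=[-0.4214]
Step 4: x=[3.9898] v=[-0.5524]
Step 5: x=[3.8885] v=[-0.6755]
Step 6: x=[3.7702] v=[-0.7889]
Step 7: x=[3.6365] v=[-0.8911]
Step 8: x=[3.4894] v=[-0.9805]
Step 9: x=[3.3310] v=[-1.0558]
Step 10: x=[3.1636] v=[-1.1160]
Step 11: x=[2.9896] v=[-1.1603]
Step 12: x=[2.8114] v=[-1.1879]
Step 13: x=[2.6316] v=[-1.1985]
Step 14: x=[2.4528] v=[-1.1920]
Step 15: x=[2.2775] v=[-1.1684]
Step 16: x=[2.1083] v=[-1.1281]
Step 17: x=[1.9476] v=[-1.0716]
Step 18: x=[1.7976] v=[-0.9998]
Step 19: x=[1.6605] v=[-0.9137]
Step 20: x=[1.5383] v=[-0.8145]
Step 21: x=[1.4328] v=[-0.7036]
Step 22: x=[1.3454] v=[-0.5826]
Step 23: x=[1.2774] v=[-0.4533]
Step 24: x=[1.2298] v=[-0.3175]
Step 25: x=[1.2032] v=[-0.1772]
Step 26: x=[1.1981] v=[-0.0343]
Step 27: x=[1.2145] v=[0.1091]
First v>=0 after going negative at step 27, time=4.0500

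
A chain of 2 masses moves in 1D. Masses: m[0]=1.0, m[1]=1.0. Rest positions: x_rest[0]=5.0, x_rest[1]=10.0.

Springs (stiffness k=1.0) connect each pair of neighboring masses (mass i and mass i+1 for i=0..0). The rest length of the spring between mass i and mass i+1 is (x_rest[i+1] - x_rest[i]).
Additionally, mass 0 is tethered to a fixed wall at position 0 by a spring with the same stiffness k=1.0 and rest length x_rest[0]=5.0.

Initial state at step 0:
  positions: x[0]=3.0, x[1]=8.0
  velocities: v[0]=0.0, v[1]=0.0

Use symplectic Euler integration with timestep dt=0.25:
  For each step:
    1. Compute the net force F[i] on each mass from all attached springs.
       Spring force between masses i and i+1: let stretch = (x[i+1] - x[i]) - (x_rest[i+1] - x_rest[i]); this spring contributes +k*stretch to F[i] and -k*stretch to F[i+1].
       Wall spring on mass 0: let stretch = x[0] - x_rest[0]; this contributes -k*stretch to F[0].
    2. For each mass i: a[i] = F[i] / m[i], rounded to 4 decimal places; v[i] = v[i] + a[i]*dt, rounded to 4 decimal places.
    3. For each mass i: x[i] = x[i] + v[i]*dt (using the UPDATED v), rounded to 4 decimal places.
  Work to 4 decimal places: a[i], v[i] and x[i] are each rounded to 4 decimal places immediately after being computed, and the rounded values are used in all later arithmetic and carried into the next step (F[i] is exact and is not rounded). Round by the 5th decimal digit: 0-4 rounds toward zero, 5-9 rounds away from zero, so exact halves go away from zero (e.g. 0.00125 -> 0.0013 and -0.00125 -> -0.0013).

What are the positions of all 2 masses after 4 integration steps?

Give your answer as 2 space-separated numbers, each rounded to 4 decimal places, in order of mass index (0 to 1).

Answer: 4.0324 8.1072

Derivation:
Step 0: x=[3.0000 8.0000] v=[0.0000 0.0000]
Step 1: x=[3.1250 8.0000] v=[0.5000 0.0000]
Step 2: x=[3.3594 8.0078] v=[0.9375 0.0313]
Step 3: x=[3.6744 8.0376] v=[1.2598 0.1192]
Step 4: x=[4.0324 8.1072] v=[1.4320 0.2784]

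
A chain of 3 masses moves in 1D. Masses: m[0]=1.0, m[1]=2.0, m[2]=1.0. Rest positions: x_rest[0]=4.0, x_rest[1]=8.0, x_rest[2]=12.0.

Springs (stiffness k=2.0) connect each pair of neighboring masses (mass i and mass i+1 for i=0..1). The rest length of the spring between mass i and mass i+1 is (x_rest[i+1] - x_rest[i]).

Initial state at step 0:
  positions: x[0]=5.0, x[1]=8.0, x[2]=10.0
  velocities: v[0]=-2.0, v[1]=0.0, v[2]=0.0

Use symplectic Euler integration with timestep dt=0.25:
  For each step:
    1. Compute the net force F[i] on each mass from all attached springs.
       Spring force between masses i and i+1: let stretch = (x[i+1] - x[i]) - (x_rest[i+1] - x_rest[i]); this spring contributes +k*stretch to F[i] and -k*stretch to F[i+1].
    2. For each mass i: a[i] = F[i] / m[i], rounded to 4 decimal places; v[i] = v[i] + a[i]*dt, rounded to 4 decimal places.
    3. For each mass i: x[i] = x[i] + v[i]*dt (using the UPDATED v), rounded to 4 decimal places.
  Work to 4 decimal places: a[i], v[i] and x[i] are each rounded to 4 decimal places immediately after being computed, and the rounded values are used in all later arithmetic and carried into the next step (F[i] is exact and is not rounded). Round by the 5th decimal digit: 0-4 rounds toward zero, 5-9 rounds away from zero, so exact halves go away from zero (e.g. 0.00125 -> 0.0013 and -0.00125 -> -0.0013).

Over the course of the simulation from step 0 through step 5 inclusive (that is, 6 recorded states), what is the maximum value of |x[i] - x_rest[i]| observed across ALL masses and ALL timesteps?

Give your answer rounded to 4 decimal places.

Answer: 2.0566

Derivation:
Step 0: x=[5.0000 8.0000 10.0000] v=[-2.0000 0.0000 0.0000]
Step 1: x=[4.3750 7.9375 10.2500] v=[-2.5000 -0.2500 1.0000]
Step 2: x=[3.6953 7.7969 10.7110] v=[-2.7188 -0.5625 1.8438]
Step 3: x=[3.0283 7.5821 11.3077] v=[-2.6680 -0.8594 2.3868]
Step 4: x=[2.4305 7.3155 11.9387] v=[-2.3911 -1.0665 2.5240]
Step 5: x=[1.9434 7.0325 12.4918] v=[-1.9486 -1.1320 2.2124]
Max displacement = 2.0566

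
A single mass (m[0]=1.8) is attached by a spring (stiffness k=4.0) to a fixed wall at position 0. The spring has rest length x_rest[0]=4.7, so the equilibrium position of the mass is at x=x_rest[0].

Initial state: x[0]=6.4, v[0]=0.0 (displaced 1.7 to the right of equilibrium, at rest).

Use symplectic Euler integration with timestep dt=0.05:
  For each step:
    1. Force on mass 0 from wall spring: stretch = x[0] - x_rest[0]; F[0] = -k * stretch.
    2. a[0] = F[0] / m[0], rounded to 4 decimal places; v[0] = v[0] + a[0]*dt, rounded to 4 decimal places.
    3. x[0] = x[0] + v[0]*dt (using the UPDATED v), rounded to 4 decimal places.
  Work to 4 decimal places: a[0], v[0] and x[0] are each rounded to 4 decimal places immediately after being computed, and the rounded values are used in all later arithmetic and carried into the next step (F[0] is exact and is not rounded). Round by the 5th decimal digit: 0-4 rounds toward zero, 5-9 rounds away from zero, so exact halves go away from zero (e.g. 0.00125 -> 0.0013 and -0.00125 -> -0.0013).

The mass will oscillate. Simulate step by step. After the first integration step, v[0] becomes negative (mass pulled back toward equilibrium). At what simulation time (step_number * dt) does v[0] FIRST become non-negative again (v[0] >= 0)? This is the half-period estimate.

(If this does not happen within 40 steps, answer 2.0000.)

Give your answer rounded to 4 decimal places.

Answer: 2.0000

Derivation:
Step 0: x=[6.4000] v=[0.0000]
Step 1: x=[6.3906] v=[-0.1889]
Step 2: x=[6.3718] v=[-0.3767]
Step 3: x=[6.3437] v=[-0.5625]
Step 4: x=[6.3064] v=[-0.7451]
Step 5: x=[6.2602] v=[-0.9236]
Step 6: x=[6.2054] v=[-1.0970]
Step 7: x=[6.1422] v=[-1.2643]
Step 8: x=[6.0710] v=[-1.4245]
Step 9: x=[5.9922] v=[-1.5768]
Step 10: x=[5.9062] v=[-1.7204]
Step 11: x=[5.8135] v=[-1.8544]
Step 12: x=[5.7146] v=[-1.9781]
Step 13: x=[5.6101] v=[-2.0908]
Step 14: x=[5.5005] v=[-2.1919]
Step 15: x=[5.3865] v=[-2.2808]
Step 16: x=[5.2686] v=[-2.3571]
Step 17: x=[5.1476] v=[-2.4203]
Step 18: x=[5.0241] v=[-2.4700]
Step 19: x=[4.8988] v=[-2.5060]
Step 20: x=[4.7724] v=[-2.5281]
Step 21: x=[4.6456] v=[-2.5361]
Step 22: x=[4.5191] v=[-2.5301]
Step 23: x=[4.3936] v=[-2.5100]
Step 24: x=[4.2698] v=[-2.4760]
Step 25: x=[4.1484] v=[-2.4282]
Step 26: x=[4.0301] v=[-2.3669]
Step 27: x=[3.9155] v=[-2.2925]
Step 28: x=[3.8052] v=[-2.2053]
Step 29: x=[3.6999] v=[-2.1059]
Step 30: x=[3.6002] v=[-1.9948]
Step 31: x=[3.5066] v=[-1.8726]
Step 32: x=[3.4196] v=[-1.7400]
Step 33: x=[3.3397] v=[-1.5977]
Step 34: x=[3.2674] v=[-1.4466]
Step 35: x=[3.2030] v=[-1.2874]
Step 36: x=[3.1469] v=[-1.1211]
Step 37: x=[3.0995] v=[-0.9485]
Step 38: x=[3.0610] v=[-0.7707]
Step 39: x=[3.0316] v=[-0.5886]
Step 40: x=[3.0114] v=[-0.4032]
v[0] did not become non-negative within 40 steps; using fallback time=2.0000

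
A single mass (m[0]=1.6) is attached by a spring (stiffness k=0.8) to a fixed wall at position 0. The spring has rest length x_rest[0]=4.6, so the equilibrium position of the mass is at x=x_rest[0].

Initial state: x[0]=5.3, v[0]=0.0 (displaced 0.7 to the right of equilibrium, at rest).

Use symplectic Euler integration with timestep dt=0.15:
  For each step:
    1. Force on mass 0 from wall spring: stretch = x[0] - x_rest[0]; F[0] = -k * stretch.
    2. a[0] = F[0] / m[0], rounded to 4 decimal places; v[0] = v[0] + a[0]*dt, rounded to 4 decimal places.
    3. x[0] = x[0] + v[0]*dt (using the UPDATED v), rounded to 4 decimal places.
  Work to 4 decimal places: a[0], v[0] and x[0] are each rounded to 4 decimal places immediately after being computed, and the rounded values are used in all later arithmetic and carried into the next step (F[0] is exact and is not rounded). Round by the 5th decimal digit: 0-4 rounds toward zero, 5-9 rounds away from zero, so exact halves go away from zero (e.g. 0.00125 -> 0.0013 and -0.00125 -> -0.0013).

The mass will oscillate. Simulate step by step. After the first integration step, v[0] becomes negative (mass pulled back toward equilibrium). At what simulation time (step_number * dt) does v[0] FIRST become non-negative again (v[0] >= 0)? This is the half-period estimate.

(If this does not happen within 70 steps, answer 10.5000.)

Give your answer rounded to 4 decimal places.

Answer: 4.5000

Derivation:
Step 0: x=[5.3000] v=[0.0000]
Step 1: x=[5.2921] v=[-0.0525]
Step 2: x=[5.2764] v=[-0.1044]
Step 3: x=[5.2531] v=[-0.1551]
Step 4: x=[5.2225] v=[-0.2041]
Step 5: x=[5.1849] v=[-0.2508]
Step 6: x=[5.1407] v=[-0.2947]
Step 7: x=[5.0904] v=[-0.3353]
Step 8: x=[5.0346] v=[-0.3721]
Step 9: x=[4.9739] v=[-0.4047]
Step 10: x=[4.9090] v=[-0.4328]
Step 11: x=[4.8406] v=[-0.4560]
Step 12: x=[4.7695] v=[-0.4740]
Step 13: x=[4.6965] v=[-0.4867]
Step 14: x=[4.6224] v=[-0.4939]
Step 15: x=[4.5481] v=[-0.4956]
Step 16: x=[4.4743] v=[-0.4917]
Step 17: x=[4.4020] v=[-0.4823]
Step 18: x=[4.3319] v=[-0.4675]
Step 19: x=[4.2648] v=[-0.4474]
Step 20: x=[4.2015] v=[-0.4223]
Step 21: x=[4.1426] v=[-0.3924]
Step 22: x=[4.0889] v=[-0.3581]
Step 23: x=[4.0409] v=[-0.3198]
Step 24: x=[3.9992] v=[-0.2779]
Step 25: x=[3.9643] v=[-0.2328]
Step 26: x=[3.9365] v=[-0.1851]
Step 27: x=[3.9162] v=[-0.1353]
Step 28: x=[3.9036] v=[-0.0840]
Step 29: x=[3.8988] v=[-0.0318]
Step 30: x=[3.9019] v=[0.0208]
First v>=0 after going negative at step 30, time=4.5000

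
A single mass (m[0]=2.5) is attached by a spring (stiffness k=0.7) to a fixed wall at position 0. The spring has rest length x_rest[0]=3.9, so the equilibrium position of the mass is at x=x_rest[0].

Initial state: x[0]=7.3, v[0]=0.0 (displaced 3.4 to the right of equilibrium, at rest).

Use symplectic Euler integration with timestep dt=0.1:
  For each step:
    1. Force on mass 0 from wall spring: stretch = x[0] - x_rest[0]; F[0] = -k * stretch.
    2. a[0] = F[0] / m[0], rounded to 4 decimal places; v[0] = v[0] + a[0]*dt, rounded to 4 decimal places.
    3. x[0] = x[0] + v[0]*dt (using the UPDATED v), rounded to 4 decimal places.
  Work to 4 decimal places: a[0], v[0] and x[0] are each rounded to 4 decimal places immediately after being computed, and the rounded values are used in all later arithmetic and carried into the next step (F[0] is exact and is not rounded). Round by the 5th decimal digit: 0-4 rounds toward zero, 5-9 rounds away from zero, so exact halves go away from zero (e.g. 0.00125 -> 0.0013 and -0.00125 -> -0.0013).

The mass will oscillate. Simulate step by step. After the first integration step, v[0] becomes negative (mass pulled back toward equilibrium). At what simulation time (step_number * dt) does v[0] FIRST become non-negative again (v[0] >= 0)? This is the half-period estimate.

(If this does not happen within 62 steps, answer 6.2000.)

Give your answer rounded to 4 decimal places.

Step 0: x=[7.3000] v=[0.0000]
Step 1: x=[7.2905] v=[-0.0952]
Step 2: x=[7.2715] v=[-0.1901]
Step 3: x=[7.2431] v=[-0.2845]
Step 4: x=[7.2053] v=[-0.3781]
Step 5: x=[7.1582] v=[-0.4707]
Step 6: x=[7.1020] v=[-0.5619]
Step 7: x=[7.0368] v=[-0.6516]
Step 8: x=[6.9629] v=[-0.7394]
Step 9: x=[6.8804] v=[-0.8252]
Step 10: x=[6.7895] v=[-0.9087]
Step 11: x=[6.6905] v=[-0.9896]
Step 12: x=[6.5837] v=[-1.0677]
Step 13: x=[6.4694] v=[-1.1428]
Step 14: x=[6.3479] v=[-1.2147]
Step 15: x=[6.2196] v=[-1.2832]
Step 16: x=[6.0848] v=[-1.3482]
Step 17: x=[5.9439] v=[-1.4094]
Step 18: x=[5.7972] v=[-1.4666]
Step 19: x=[5.6452] v=[-1.5197]
Step 20: x=[5.4883] v=[-1.5686]
Step 21: x=[5.3270] v=[-1.6131]
Step 22: x=[5.1617] v=[-1.6531]
Step 23: x=[4.9929] v=[-1.6884]
Step 24: x=[4.8210] v=[-1.7190]
Step 25: x=[4.6465] v=[-1.7448]
Step 26: x=[4.4699] v=[-1.7657]
Step 27: x=[4.2917] v=[-1.7817]
Step 28: x=[4.1124] v=[-1.7927]
Step 29: x=[3.9325] v=[-1.7987]
Step 30: x=[3.7525] v=[-1.7996]
Step 31: x=[3.5730] v=[-1.7955]
Step 32: x=[3.3944] v=[-1.7863]
Step 33: x=[3.2172] v=[-1.7721]
Step 34: x=[3.0419] v=[-1.7530]
Step 35: x=[2.8690] v=[-1.7290]
Step 36: x=[2.6990] v=[-1.7001]
Step 37: x=[2.5324] v=[-1.6665]
Step 38: x=[2.3696] v=[-1.6282]
Step 39: x=[2.2111] v=[-1.5854]
Step 40: x=[2.0573] v=[-1.5381]
Step 41: x=[1.9087] v=[-1.4865]
Step 42: x=[1.7656] v=[-1.4307]
Step 43: x=[1.6285] v=[-1.3709]
Step 44: x=[1.4978] v=[-1.3073]
Step 45: x=[1.3738] v=[-1.2400]
Step 46: x=[1.2569] v=[-1.1693]
Step 47: x=[1.1474] v=[-1.0953]
Step 48: x=[1.0456] v=[-1.0182]
Step 49: x=[0.9518] v=[-0.9383]
Step 50: x=[0.8662] v=[-0.8558]
Step 51: x=[0.7891] v=[-0.7709]
Step 52: x=[0.7207] v=[-0.6838]
Step 53: x=[0.6612] v=[-0.5948]
Step 54: x=[0.6108] v=[-0.5041]
Step 55: x=[0.5696] v=[-0.4120]
Step 56: x=[0.5377] v=[-0.3188]
Step 57: x=[0.5152] v=[-0.2247]
Step 58: x=[0.5022] v=[-0.1299]
Step 59: x=[0.4987] v=[-0.0348]
Step 60: x=[0.5047] v=[0.0604]
First v>=0 after going negative at step 60, time=6.0000

Answer: 6.0000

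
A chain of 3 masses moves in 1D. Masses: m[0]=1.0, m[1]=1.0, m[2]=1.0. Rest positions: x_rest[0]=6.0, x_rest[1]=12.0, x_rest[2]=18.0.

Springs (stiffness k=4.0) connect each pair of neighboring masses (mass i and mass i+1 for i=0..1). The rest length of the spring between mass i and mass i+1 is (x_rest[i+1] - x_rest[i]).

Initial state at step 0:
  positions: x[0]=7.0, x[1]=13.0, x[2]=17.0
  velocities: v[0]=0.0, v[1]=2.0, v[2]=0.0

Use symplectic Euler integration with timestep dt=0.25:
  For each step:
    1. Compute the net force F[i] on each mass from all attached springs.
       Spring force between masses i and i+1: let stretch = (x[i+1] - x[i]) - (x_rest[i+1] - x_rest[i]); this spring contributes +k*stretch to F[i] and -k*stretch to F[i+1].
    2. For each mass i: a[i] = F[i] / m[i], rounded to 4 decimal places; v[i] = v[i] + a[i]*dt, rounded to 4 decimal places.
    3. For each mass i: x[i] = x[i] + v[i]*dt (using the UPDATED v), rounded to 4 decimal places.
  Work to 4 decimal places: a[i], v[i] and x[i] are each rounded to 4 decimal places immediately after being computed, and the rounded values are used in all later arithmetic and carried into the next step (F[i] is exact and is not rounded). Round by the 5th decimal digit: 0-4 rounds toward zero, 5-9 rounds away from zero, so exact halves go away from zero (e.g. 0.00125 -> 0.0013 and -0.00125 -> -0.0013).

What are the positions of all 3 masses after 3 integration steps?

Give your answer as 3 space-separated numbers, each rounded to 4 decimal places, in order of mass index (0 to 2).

Answer: 6.9063 12.2813 19.3125

Derivation:
Step 0: x=[7.0000 13.0000 17.0000] v=[0.0000 2.0000 0.0000]
Step 1: x=[7.0000 13.0000 17.5000] v=[0.0000 0.0000 2.0000]
Step 2: x=[7.0000 12.6250 18.3750] v=[0.0000 -1.5000 3.5000]
Step 3: x=[6.9063 12.2813 19.3125] v=[-0.3750 -1.3750 3.7500]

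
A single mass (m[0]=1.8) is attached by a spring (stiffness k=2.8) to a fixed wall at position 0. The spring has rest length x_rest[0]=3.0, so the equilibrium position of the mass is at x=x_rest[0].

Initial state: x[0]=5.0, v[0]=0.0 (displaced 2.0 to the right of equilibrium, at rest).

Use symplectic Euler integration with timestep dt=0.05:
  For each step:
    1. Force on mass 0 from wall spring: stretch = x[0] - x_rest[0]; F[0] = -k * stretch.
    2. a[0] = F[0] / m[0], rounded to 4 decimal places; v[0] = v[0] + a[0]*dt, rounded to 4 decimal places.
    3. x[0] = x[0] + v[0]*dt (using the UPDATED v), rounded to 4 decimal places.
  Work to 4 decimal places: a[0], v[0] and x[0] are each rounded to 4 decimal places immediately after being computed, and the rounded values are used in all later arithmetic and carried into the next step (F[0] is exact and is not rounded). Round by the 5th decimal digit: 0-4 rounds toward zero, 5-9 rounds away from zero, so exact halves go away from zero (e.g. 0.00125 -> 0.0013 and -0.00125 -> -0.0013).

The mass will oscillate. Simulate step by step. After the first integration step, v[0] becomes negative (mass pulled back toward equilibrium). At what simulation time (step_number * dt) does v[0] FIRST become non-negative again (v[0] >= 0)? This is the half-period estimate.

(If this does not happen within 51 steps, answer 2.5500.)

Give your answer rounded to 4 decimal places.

Answer: 2.5500

Derivation:
Step 0: x=[5.0000] v=[0.0000]
Step 1: x=[4.9922] v=[-0.1556]
Step 2: x=[4.9767] v=[-0.3106]
Step 3: x=[4.9535] v=[-0.4643]
Step 4: x=[4.9227] v=[-0.6162]
Step 5: x=[4.8844] v=[-0.7657]
Step 6: x=[4.8388] v=[-0.9123]
Step 7: x=[4.7860] v=[-1.0553]
Step 8: x=[4.7263] v=[-1.1942]
Step 9: x=[4.6599] v=[-1.3285]
Step 10: x=[4.5870] v=[-1.4576]
Step 11: x=[4.5080] v=[-1.5810]
Step 12: x=[4.4231] v=[-1.6983]
Step 13: x=[4.3327] v=[-1.8090]
Step 14: x=[4.2371] v=[-1.9127]
Step 15: x=[4.1367] v=[-2.0089]
Step 16: x=[4.0318] v=[-2.0973]
Step 17: x=[3.9229] v=[-2.1776]
Step 18: x=[3.8104] v=[-2.2494]
Step 19: x=[3.6948] v=[-2.3124]
Step 20: x=[3.5765] v=[-2.3664]
Step 21: x=[3.4559] v=[-2.4112]
Step 22: x=[3.3336] v=[-2.4467]
Step 23: x=[3.2100] v=[-2.4726]
Step 24: x=[3.0856] v=[-2.4889]
Step 25: x=[2.9608] v=[-2.4956]
Step 26: x=[2.8362] v=[-2.4926]
Step 27: x=[2.7122] v=[-2.4799]
Step 28: x=[2.5893] v=[-2.4575]
Step 29: x=[2.4680] v=[-2.4256]
Step 30: x=[2.3488] v=[-2.3842]
Step 31: x=[2.2321] v=[-2.3336]
Step 32: x=[2.1184] v=[-2.2739]
Step 33: x=[2.0081] v=[-2.2053]
Step 34: x=[1.9017] v=[-2.1282]
Step 35: x=[1.7996] v=[-2.0428]
Step 36: x=[1.7021] v=[-1.9494]
Step 37: x=[1.6097] v=[-1.8485]
Step 38: x=[1.5227] v=[-1.7404]
Step 39: x=[1.4414] v=[-1.6255]
Step 40: x=[1.3662] v=[-1.5043]
Step 41: x=[1.2973] v=[-1.3772]
Step 42: x=[1.2351] v=[-1.2448]
Step 43: x=[1.1797] v=[-1.1075]
Step 44: x=[1.1314] v=[-0.9659]
Step 45: x=[1.0904] v=[-0.8206]
Step 46: x=[1.0568] v=[-0.6721]
Step 47: x=[1.0308] v=[-0.5210]
Step 48: x=[1.0124] v=[-0.3678]
Step 49: x=[1.0017] v=[-0.2132]
Step 50: x=[0.9988] v=[-0.0578]
Step 51: x=[1.0037] v=[0.0979]
First v>=0 after going negative at step 51, time=2.5500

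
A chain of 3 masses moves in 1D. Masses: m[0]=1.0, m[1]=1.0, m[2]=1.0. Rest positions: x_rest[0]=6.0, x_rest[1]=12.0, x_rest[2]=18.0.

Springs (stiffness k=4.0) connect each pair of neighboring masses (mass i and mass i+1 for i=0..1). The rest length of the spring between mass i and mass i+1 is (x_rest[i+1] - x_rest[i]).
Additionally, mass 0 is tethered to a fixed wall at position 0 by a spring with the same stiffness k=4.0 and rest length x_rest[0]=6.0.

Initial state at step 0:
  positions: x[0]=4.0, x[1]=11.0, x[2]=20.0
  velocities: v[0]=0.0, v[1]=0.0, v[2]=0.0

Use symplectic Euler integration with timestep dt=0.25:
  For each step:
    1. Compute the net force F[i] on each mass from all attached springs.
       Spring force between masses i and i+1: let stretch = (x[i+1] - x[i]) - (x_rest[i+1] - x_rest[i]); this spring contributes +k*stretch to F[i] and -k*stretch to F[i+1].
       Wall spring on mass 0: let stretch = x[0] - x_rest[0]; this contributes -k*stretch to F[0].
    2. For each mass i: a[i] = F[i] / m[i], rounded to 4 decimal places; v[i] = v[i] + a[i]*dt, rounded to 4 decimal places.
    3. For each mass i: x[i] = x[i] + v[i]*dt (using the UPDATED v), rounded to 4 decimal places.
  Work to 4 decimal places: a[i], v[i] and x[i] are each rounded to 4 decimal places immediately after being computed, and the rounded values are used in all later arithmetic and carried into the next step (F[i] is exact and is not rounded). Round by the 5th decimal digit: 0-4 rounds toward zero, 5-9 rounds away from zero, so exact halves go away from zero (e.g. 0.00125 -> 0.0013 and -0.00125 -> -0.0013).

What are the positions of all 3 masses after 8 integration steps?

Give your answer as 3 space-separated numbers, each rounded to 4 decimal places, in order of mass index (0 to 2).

Step 0: x=[4.0000 11.0000 20.0000] v=[0.0000 0.0000 0.0000]
Step 1: x=[4.7500 11.5000 19.2500] v=[3.0000 2.0000 -3.0000]
Step 2: x=[6.0000 12.2500 18.0625] v=[5.0000 3.0000 -4.7500]
Step 3: x=[7.3125 12.8906 16.9219] v=[5.2500 2.5625 -4.5625]
Step 4: x=[8.1914 13.1445 16.2735] v=[3.5156 1.0157 -2.5938]
Step 5: x=[8.2607 12.9424 16.3428] v=[0.2773 -0.8084 0.2772]
Step 6: x=[7.4353 12.4200 17.0620] v=[-3.3017 -2.0897 2.8768]
Step 7: x=[5.9972 11.8119 18.1207] v=[-5.7523 -2.4324 4.2348]
Step 8: x=[4.5135 11.3273 19.1022] v=[-5.9348 -1.9383 3.9260]

Answer: 4.5135 11.3273 19.1022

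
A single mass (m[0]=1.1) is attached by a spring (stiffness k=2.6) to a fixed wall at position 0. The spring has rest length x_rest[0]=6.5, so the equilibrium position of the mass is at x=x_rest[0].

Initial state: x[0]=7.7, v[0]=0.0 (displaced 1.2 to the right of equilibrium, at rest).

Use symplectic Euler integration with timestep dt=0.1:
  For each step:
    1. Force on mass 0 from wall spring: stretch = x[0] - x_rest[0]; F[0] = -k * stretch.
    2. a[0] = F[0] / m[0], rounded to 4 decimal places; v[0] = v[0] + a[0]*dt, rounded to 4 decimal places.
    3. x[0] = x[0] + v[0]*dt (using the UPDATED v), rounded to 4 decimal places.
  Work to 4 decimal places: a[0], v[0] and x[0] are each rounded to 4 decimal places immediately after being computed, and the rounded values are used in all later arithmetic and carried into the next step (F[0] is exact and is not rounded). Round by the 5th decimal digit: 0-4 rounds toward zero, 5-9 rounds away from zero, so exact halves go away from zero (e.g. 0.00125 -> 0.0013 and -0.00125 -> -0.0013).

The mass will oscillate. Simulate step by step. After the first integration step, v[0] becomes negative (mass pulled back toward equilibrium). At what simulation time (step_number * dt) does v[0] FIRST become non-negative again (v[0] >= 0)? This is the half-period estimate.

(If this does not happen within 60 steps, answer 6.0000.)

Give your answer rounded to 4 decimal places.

Step 0: x=[7.7000] v=[0.0000]
Step 1: x=[7.6716] v=[-0.2836]
Step 2: x=[7.6156] v=[-0.5605]
Step 3: x=[7.5332] v=[-0.8242]
Step 4: x=[7.4264] v=[-1.0684]
Step 5: x=[7.2977] v=[-1.2874]
Step 6: x=[7.1501] v=[-1.4760]
Step 7: x=[6.9871] v=[-1.6297]
Step 8: x=[6.8126] v=[-1.7448]
Step 9: x=[6.6307] v=[-1.8187]
Step 10: x=[6.4457] v=[-1.8496]
Step 11: x=[6.2620] v=[-1.8368]
Step 12: x=[6.0839] v=[-1.7806]
Step 13: x=[5.9157] v=[-1.6823]
Step 14: x=[5.7613] v=[-1.5442]
Step 15: x=[5.6243] v=[-1.3696]
Step 16: x=[5.5080] v=[-1.1626]
Step 17: x=[5.4152] v=[-0.9281]
Step 18: x=[5.3480] v=[-0.6717]
Step 19: x=[5.3081] v=[-0.3994]
Step 20: x=[5.2963] v=[-0.1177]
Step 21: x=[5.3130] v=[0.1668]
First v>=0 after going negative at step 21, time=2.1000

Answer: 2.1000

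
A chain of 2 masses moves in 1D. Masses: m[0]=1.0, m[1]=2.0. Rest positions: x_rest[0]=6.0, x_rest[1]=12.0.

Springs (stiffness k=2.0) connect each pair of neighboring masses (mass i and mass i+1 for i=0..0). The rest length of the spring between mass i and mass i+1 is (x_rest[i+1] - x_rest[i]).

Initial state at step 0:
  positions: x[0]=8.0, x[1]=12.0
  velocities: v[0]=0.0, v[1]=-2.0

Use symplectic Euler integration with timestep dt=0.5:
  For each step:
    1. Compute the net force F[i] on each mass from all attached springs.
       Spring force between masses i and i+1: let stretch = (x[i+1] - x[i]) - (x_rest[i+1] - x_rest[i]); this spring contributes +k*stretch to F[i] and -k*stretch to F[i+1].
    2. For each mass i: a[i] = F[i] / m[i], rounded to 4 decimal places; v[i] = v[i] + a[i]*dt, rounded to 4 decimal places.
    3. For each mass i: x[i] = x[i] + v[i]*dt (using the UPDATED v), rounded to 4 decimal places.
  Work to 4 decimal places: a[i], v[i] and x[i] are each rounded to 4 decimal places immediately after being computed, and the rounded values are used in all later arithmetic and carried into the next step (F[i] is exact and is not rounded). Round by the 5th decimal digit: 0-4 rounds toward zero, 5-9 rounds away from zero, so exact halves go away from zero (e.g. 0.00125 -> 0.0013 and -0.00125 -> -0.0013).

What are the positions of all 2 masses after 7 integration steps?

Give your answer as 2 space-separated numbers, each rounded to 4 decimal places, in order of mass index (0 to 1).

Answer: 3.3304 7.3348

Derivation:
Step 0: x=[8.0000 12.0000] v=[0.0000 -2.0000]
Step 1: x=[7.0000 11.5000] v=[-2.0000 -1.0000]
Step 2: x=[5.2500 11.3750] v=[-3.5000 -0.2500]
Step 3: x=[3.5625 11.2188] v=[-3.3750 -0.3125]
Step 4: x=[2.7032 10.6485] v=[-1.7187 -1.1407]
Step 5: x=[2.8165 9.5918] v=[0.2266 -2.1134]
Step 6: x=[3.3175 8.3413] v=[1.0019 -2.5011]
Step 7: x=[3.3304 7.3348] v=[0.0257 -2.0130]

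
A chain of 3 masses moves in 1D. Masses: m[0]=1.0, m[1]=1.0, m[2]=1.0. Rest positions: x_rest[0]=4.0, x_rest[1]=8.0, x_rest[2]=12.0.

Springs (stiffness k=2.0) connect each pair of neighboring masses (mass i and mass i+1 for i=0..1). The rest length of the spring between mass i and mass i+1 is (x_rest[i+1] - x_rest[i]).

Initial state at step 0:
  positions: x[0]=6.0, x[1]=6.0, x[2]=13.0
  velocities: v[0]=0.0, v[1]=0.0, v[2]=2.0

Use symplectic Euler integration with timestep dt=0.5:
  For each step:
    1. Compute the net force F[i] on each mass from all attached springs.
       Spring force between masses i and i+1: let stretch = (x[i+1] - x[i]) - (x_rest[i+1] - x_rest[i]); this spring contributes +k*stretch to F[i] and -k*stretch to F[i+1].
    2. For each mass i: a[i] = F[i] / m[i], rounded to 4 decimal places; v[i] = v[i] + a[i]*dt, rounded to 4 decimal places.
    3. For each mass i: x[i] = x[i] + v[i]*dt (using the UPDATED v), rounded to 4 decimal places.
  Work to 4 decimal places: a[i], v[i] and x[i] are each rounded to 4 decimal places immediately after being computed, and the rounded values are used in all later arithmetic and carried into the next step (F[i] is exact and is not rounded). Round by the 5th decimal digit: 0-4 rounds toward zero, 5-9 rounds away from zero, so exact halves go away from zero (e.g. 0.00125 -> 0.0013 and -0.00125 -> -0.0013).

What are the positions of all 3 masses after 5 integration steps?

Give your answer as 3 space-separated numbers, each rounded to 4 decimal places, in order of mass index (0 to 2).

Step 0: x=[6.0000 6.0000 13.0000] v=[0.0000 0.0000 2.0000]
Step 1: x=[4.0000 9.5000 12.5000] v=[-4.0000 7.0000 -1.0000]
Step 2: x=[2.7500 11.7500 12.5000] v=[-2.5000 4.5000 0.0000]
Step 3: x=[4.0000 9.8750 14.1250] v=[2.5000 -3.7500 3.2500]
Step 4: x=[6.1875 7.1875 15.6250] v=[4.3750 -5.3750 3.0000]
Step 5: x=[6.8750 8.2188 14.9063] v=[1.3750 2.0625 -1.4375]

Answer: 6.8750 8.2188 14.9063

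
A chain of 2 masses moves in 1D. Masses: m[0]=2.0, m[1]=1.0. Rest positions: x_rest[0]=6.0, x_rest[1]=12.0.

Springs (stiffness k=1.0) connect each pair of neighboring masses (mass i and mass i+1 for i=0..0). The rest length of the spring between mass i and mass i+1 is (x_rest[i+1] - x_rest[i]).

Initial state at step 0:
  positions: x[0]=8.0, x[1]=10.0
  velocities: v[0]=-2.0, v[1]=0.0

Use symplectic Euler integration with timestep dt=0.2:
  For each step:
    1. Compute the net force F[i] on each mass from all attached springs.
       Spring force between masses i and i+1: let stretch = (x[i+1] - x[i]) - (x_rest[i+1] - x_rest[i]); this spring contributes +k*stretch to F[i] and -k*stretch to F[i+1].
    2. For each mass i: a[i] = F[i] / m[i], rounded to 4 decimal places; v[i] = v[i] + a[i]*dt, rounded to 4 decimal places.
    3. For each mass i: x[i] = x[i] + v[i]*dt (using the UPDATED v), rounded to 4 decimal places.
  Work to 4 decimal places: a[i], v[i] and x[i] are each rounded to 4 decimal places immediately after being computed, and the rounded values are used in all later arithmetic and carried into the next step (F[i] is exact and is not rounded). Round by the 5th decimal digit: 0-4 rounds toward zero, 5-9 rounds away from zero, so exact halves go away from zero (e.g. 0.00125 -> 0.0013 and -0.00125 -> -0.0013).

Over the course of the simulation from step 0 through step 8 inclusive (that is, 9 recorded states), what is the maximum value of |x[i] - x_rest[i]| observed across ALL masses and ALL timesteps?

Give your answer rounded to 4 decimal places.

Step 0: x=[8.0000 10.0000] v=[-2.0000 0.0000]
Step 1: x=[7.5200 10.1600] v=[-2.4000 0.8000]
Step 2: x=[6.9728 10.4544] v=[-2.7360 1.4720]
Step 3: x=[6.3752 10.8495] v=[-2.9878 1.9757]
Step 4: x=[5.7471 11.3057] v=[-3.1404 2.2808]
Step 5: x=[5.1102 11.7795] v=[-3.1845 2.3691]
Step 6: x=[4.4867 12.2265] v=[-3.1176 2.2352]
Step 7: x=[3.8980 12.6039] v=[-2.9436 1.8872]
Step 8: x=[3.3634 12.8731] v=[-2.6730 1.3460]
Max displacement = 2.6366

Answer: 2.6366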